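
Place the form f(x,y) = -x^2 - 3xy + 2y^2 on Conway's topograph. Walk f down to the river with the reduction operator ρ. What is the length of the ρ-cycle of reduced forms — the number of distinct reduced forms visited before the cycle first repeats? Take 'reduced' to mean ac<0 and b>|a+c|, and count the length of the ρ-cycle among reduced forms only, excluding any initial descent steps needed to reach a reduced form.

D = 17, ⌊√D⌋ = 4
descent: ρ → (2,3,-1)  [lands on river]
river: ρ → (-1,3,2)
river: ρ → (2,1,-2)
river: ρ → (-2,3,1)
river: ρ → (1,3,-2)
river: ρ → (-2,1,2)
ρ-cycle length = 6 (tail of 1 descent step not counted)

6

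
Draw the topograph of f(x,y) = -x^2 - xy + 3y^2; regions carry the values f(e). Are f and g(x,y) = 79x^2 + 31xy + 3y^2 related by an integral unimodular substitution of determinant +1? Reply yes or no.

D₁ = 13, D₂ = 13
river cycle of f (length 2): (-1, 3, 1), (1, 3, -1)
river cycle of g (length 2): (-1, 3, 1), (1, 3, -1)
cycles coincide ⇒ equivalent

yes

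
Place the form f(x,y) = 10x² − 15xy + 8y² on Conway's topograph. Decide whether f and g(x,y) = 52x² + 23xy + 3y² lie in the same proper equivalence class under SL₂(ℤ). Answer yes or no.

D₁ = -95, D₂ = -95
f: translate: b→5 (≡-15 mod 20), so (10,-15,8)→(10,5,3)
f: flip: (10,5,3)→(3,-5,10)
f: translate: b→1 (≡-5 mod 6), so (3,-5,10)→(3,1,8)
f: reduced (well bottom): (3,1,8) with a≤c, −a<b≤a
g: flip: (52,23,3)→(3,-23,52)
g: translate: b→1 (≡-23 mod 6), so (3,-23,52)→(3,1,8)
g: reduced (well bottom): (3,1,8) with a≤c, −a<b≤a
reduced forms (3, 1, 8) vs (3, 1, 8) ⇒ equivalent

yes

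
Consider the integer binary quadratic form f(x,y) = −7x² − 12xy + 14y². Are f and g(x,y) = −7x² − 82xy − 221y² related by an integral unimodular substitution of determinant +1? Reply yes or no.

D₁ = 536, D₂ = 536
river cycle of f (length 14): (14, 12, -7), (-7, 16, 10), (10, 4, -13), (-13, 22, 1), (1, 22, -13), (-13, 4, 10), (10, 16, -7), (-7, 12, 14), (14, 16, -5), (-5, 14, 17), … (4 more)
river cycle of g (length 14): (-7, 16, 10), (10, 4, -13), (-13, 22, 1), (1, 22, -13), (-13, 4, 10), (10, 16, -7), (-7, 12, 14), (14, 16, -5), (-5, 14, 17), (17, 20, -2), … (4 more)
cycles coincide ⇒ equivalent

yes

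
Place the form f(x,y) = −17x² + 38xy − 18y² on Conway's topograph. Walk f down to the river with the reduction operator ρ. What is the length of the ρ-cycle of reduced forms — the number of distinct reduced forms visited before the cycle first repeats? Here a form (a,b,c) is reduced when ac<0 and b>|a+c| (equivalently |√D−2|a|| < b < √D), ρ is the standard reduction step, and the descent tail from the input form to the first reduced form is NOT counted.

D = 220, ⌊√D⌋ = 14
descent: ρ → (-18,-2,3)
descent: ρ → (3,14,-2)  [lands on river]
river: ρ → (-2,14,3)
river: ρ → (3,10,-10)
river: ρ → (-10,10,3)
ρ-cycle length = 4 (tail of 2 descent steps not counted)

4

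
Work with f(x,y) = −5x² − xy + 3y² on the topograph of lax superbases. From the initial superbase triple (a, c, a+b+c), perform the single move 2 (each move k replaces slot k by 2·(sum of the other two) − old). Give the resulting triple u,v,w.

start (-5,3,-3) = (f(1,0),f(0,1),f(1,1))
replace slot 2: 2·((-5)+(-3)) − 3 = -19 → (-5,-19,-3)

-5,-19,-3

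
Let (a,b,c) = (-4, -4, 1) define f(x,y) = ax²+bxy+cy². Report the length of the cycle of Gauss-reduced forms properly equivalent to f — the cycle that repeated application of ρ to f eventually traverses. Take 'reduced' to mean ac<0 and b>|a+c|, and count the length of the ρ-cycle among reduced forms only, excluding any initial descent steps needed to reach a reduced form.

D = 32, ⌊√D⌋ = 5
descent: ρ → (1,4,-4)  [lands on river]
river: ρ → (-4,4,1)
ρ-cycle length = 2 (tail of 1 descent step not counted)

2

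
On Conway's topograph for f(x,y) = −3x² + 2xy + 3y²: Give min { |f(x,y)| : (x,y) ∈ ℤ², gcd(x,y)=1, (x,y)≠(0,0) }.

river: ρ → (3,4,-2)
river: ρ → (-2,4,3)
river: ρ → (3,2,-3)
river: ρ → (-3,4,2)
river: ρ → (2,4,-3)
river: ρ → (-3,2,3)
closes: descent 0, river 6
min |a| on river = 2

2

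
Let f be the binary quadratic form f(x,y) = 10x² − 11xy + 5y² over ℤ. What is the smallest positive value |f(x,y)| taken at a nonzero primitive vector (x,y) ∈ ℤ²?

translate: b→9 (≡-11 mod 20), so (10,-11,5)→(10,9,4)
flip: (10,9,4)→(4,-9,10)
translate: b→-1 (≡-9 mod 8), so (4,-9,10)→(4,-1,5)
reduced (well bottom): (4,-1,5) with a≤c, −a<b≤a
well minimum = a = 4

4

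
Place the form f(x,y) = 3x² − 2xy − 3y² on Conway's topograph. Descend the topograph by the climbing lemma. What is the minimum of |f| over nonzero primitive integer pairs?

descent: ρ → (-3,2,3)  [lands on river]
river: ρ → (3,4,-2)
river: ρ → (-2,4,3)
river: ρ → (3,2,-3)
river: ρ → (-3,4,2)
river: ρ → (2,4,-3)
closes: descent 1, river 6
min |a| on river = 2

2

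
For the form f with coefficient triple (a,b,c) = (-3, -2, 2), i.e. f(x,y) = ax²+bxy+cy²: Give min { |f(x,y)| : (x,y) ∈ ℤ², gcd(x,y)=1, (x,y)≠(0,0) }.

descent: ρ → (2,2,-3)  [lands on river]
river: ρ → (-3,4,1)
river: ρ → (1,4,-3)
river: ρ → (-3,2,2)
closes: descent 1, river 4
min |a| on river = 1

1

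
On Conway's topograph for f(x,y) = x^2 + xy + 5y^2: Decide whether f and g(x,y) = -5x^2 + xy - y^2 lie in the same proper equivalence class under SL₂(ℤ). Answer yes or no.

D₁ = -19, D₂ = -19
f: reduced (well bottom): (1,1,5) with a≤c, −a<b≤a
g is negative-definite; reduce −g:
−g: flip: (5,-1,1)→(1,1,5)
−g: reduced (well bottom): (1,1,5) with a≤c, −a<b≤a
flip sign back: reduced form of g is (-1,-1,-5)
reduced forms (1, 1, 5) vs (-1, -1, -5) ⇒ inequivalent

no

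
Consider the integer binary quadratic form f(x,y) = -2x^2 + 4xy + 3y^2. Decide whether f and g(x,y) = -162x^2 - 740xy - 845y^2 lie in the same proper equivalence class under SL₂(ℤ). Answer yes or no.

D₁ = 40, D₂ = 40
river cycle of f (length 6): (3, 2, -3), (-3, 4, 2), (2, 4, -3), (-3, 2, 3), (3, 4, -2), (-2, 4, 3)
river cycle of g (length 6): (-2, 4, 3), (3, 2, -3), (-3, 4, 2), (2, 4, -3), (-3, 2, 3), (3, 4, -2)
cycles coincide ⇒ equivalent

yes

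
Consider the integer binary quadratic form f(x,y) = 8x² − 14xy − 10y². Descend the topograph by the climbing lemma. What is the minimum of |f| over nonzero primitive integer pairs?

descent: ρ → (-10,14,8)  [lands on river]
river: ρ → (8,18,-6)
river: ρ → (-6,18,8)
river: ρ → (8,14,-10)
river: ρ → (-10,6,12)
river: ρ → (12,18,-4)
river: ρ → (-4,22,2)
river: ρ → (2,22,-4)
river: ρ → (-4,18,12)
river: ρ → (12,6,-10)
closes: descent 1, river 10
min |a| on river = 2

2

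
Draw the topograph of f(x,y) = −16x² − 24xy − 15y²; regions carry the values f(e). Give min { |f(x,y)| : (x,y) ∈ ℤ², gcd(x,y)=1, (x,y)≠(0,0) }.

translate: b→-8 (≡24 mod 32), so (16,24,15)→(16,-8,7)
flip: (16,-8,7)→(7,8,16)
translate: b→-6 (≡8 mod 14), so (7,8,16)→(7,-6,15)
reduced (well bottom): (7,-6,15) with a≤c, −a<b≤a
well minimum |f| = |-7| = 7 (negative-definite)

7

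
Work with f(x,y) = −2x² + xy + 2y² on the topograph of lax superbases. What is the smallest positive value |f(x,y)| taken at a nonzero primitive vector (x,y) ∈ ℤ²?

river: ρ → (2,3,-1)
river: ρ → (-1,3,2)
river: ρ → (2,1,-2)
river: ρ → (-2,3,1)
river: ρ → (1,3,-2)
river: ρ → (-2,1,2)
closes: descent 0, river 6
min |a| on river = 1

1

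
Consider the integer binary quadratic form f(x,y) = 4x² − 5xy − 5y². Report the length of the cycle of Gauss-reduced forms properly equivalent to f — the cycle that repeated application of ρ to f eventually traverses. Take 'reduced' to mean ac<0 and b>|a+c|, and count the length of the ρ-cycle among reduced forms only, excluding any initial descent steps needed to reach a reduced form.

D = 105, ⌊√D⌋ = 10
descent: ρ → (-5,5,4)  [lands on river]
river: ρ → (4,3,-6)
river: ρ → (-6,9,1)
river: ρ → (1,9,-6)
river: ρ → (-6,3,4)
river: ρ → (4,5,-5)
ρ-cycle length = 6 (tail of 1 descent step not counted)

6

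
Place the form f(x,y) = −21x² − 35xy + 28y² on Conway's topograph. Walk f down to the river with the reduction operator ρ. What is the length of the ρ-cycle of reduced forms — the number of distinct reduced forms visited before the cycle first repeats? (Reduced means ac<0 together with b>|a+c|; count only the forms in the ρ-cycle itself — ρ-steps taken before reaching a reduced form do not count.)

D = 3577, ⌊√D⌋ = 59
descent: ρ → (28,35,-21)  [lands on river]
river: ρ → (-21,49,14)
river: ρ → (14,35,-42)
river: ρ → (-42,49,7)
river: ρ → (7,49,-42)
river: ρ → (-42,35,14)
river: ρ → (14,49,-21)
river: ρ → (-21,35,28)
river: ρ → (28,21,-28)
river: ρ → (-28,35,21)
river: ρ → (21,49,-14)
river: ρ → (-14,35,42)
river: ρ → (42,49,-7)
river: ρ → (-7,49,42)
river: ρ → (42,35,-14)
river: ρ → (-14,49,21)
river: ρ → (21,35,-28)
river: ρ → (-28,21,28)
ρ-cycle length = 18 (tail of 1 descent step not counted)

18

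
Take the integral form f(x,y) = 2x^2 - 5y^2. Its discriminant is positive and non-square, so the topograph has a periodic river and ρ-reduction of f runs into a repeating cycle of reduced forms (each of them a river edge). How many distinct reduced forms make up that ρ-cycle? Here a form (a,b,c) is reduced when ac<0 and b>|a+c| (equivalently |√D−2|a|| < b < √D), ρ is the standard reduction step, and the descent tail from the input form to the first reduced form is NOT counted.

D = 40, ⌊√D⌋ = 6
descent: ρ → (-5,0,2)
descent: ρ → (2,4,-3)  [lands on river]
river: ρ → (-3,2,3)
river: ρ → (3,4,-2)
river: ρ → (-2,4,3)
river: ρ → (3,2,-3)
river: ρ → (-3,4,2)
ρ-cycle length = 6 (tail of 2 descent steps not counted)

6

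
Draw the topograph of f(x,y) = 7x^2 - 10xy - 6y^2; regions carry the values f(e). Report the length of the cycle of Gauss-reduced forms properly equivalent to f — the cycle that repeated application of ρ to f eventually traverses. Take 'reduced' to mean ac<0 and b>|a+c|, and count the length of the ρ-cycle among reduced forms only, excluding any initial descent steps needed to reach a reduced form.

D = 268, ⌊√D⌋ = 16
descent: ρ → (-6,10,7)  [lands on river]
river: ρ → (7,4,-9)
river: ρ → (-9,14,2)
river: ρ → (2,14,-9)
river: ρ → (-9,4,7)
river: ρ → (7,10,-6)
river: ρ → (-6,14,3)
river: ρ → (3,16,-1)
river: ρ → (-1,16,3)
river: ρ → (3,14,-6)
ρ-cycle length = 10 (tail of 1 descent step not counted)

10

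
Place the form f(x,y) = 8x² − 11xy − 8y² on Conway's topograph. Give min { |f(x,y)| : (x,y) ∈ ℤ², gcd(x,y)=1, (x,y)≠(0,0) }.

descent: ρ → (-8,11,8)  [lands on river]
river: ρ → (8,5,-11)
river: ρ → (-11,17,2)
river: ρ → (2,19,-2)
river: ρ → (-2,17,11)
river: ρ → (11,5,-8)
closes: descent 1, river 6
min |a| on river = 2

2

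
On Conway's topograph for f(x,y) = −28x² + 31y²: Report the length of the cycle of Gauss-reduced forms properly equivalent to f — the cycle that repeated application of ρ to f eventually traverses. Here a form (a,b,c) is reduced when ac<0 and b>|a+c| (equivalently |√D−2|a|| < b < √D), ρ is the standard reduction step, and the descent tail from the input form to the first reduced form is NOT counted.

D = 3472, ⌊√D⌋ = 58
descent: ρ → (31,0,-28)
descent: ρ → (-28,56,3)  [lands on river]
river: ρ → (3,58,-9)
river: ρ → (-9,50,27)
river: ρ → (27,58,-1)
river: ρ → (-1,58,27)
river: ρ → (27,50,-9)
river: ρ → (-9,58,3)
river: ρ → (3,56,-28)
ρ-cycle length = 8 (tail of 2 descent steps not counted)

8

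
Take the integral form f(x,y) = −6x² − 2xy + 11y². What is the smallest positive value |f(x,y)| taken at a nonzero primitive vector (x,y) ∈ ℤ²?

descent: ρ → (11,2,-6)
descent: ρ → (-6,10,7)  [lands on river]
river: ρ → (7,4,-9)
river: ρ → (-9,14,2)
river: ρ → (2,14,-9)
river: ρ → (-9,4,7)
river: ρ → (7,10,-6)
river: ρ → (-6,14,3)
river: ρ → (3,16,-1)
river: ρ → (-1,16,3)
river: ρ → (3,14,-6)
closes: descent 2, river 10
min |a| on river = 1

1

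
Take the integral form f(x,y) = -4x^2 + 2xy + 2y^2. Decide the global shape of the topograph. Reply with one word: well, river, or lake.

D = b²−4ac = 2² − 4·(-4)·2 = 36
D = 6² is a perfect square ⇒ form factors over ℤ ⇒ lakes

lake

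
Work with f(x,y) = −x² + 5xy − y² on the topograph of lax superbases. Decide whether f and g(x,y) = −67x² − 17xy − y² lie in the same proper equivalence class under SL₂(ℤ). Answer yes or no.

D₁ = 21, D₂ = 21
river cycle of f (length 2): (-1, 3, 3), (3, 3, -1)
river cycle of g (length 2): (-1, 3, 3), (3, 3, -1)
cycles coincide ⇒ equivalent

yes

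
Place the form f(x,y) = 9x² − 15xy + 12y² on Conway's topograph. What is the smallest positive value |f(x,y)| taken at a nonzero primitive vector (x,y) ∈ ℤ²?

translate: b→3 (≡-15 mod 18), so (9,-15,12)→(9,3,6)
flip: (9,3,6)→(6,-3,9)
reduced (well bottom): (6,-3,9) with a≤c, −a<b≤a
well minimum = a = 6

6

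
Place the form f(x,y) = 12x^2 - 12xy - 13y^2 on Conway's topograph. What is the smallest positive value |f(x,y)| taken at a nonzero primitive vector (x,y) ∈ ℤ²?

descent: ρ → (-13,12,12)  [lands on river]
river: ρ → (12,12,-13)
river: ρ → (-13,14,11)
river: ρ → (11,8,-16)
river: ρ → (-16,24,3)
river: ρ → (3,24,-16)
river: ρ → (-16,8,11)
river: ρ → (11,14,-13)
closes: descent 1, river 8
min |a| on river = 3

3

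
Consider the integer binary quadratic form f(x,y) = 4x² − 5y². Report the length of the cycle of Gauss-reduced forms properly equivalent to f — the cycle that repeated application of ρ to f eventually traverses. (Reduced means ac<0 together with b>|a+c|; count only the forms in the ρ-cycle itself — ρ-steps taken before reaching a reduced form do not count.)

D = 80, ⌊√D⌋ = 8
descent: ρ → (-5,0,4)
descent: ρ → (4,8,-1)  [lands on river]
river: ρ → (-1,8,4)
ρ-cycle length = 2 (tail of 2 descent steps not counted)

2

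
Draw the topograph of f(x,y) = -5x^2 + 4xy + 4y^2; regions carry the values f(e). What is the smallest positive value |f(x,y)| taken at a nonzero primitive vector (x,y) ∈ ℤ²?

river: ρ → (4,4,-5)
river: ρ → (-5,6,3)
river: ρ → (3,6,-5)
river: ρ → (-5,4,4)
closes: descent 0, river 4
min |a| on river = 3

3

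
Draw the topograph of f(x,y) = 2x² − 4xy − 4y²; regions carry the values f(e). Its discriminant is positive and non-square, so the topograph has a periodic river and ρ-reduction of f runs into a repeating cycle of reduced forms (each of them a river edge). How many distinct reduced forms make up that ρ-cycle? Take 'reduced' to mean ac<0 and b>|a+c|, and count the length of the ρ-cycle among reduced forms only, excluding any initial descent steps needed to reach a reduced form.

D = 48, ⌊√D⌋ = 6
descent: ρ → (-4,4,2)  [lands on river]
river: ρ → (2,4,-4)
ρ-cycle length = 2 (tail of 1 descent step not counted)

2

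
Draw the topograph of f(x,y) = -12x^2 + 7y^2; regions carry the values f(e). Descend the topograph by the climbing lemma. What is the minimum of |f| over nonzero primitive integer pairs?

descent: ρ → (7,14,-5)  [lands on river]
river: ρ → (-5,16,4)
river: ρ → (4,16,-5)
river: ρ → (-5,14,7)
closes: descent 1, river 4
min |a| on river = 4

4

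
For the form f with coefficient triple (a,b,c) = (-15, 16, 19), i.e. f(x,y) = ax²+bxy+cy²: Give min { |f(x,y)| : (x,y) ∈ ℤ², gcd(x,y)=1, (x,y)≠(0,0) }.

river: ρ → (19,22,-12)
river: ρ → (-12,26,15)
river: ρ → (15,34,-4)
river: ρ → (-4,30,31)
river: ρ → (31,32,-3)
river: ρ → (-3,34,20)
river: ρ → (20,6,-17)
river: ρ → (-17,28,9)
river: ρ → (9,26,-20)
river: ρ → (-20,14,15)
river: ρ → (15,16,-19)
river: ρ → (-19,22,12)
river: ρ → (12,26,-15)
river: ρ → (-15,34,4)
river: ρ → (4,30,-31)
river: ρ → (-31,32,3)
river: ρ → (3,34,-20)
river: ρ → (-20,6,17)
river: ρ → (17,28,-9)
river: ρ → (-9,26,20)
river: ρ → (20,14,-15)
river: ρ → (-15,16,19)
closes: descent 0, river 22
min |a| on river = 3

3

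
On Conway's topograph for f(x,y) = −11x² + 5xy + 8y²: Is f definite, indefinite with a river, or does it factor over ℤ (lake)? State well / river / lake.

D = b²−4ac = 5² − 4·(-11)·8 = 377
D > 0 non-square ⇒ indefinite ⇒ periodic river

river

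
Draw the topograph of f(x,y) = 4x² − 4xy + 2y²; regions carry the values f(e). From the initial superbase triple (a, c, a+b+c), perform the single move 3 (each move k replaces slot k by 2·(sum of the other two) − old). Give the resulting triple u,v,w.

start (4,2,2) = (f(1,0),f(0,1),f(1,1))
replace slot 3: 2·(4+2) − 2 = 10 → (4,2,10)

4,2,10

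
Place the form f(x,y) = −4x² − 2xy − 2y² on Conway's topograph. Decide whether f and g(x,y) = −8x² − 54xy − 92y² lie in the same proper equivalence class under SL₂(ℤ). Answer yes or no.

D₁ = -28, D₂ = -28
f is negative-definite; reduce −f:
−f: flip: (4,2,2)→(2,-2,4)
−f: translate: b→2 (≡-2 mod 4), so (2,-2,4)→(2,2,4)
−f: reduced (well bottom): (2,2,4) with a≤c, −a<b≤a
flip sign back: reduced form of f is (-2,-2,-4)
g is negative-definite; reduce −g:
−g: translate: b→6 (≡54 mod 16), so (8,54,92)→(8,6,2)
−g: flip: (8,6,2)→(2,-6,8)
−g: translate: b→2 (≡-6 mod 4), so (2,-6,8)→(2,2,4)
−g: reduced (well bottom): (2,2,4) with a≤c, −a<b≤a
flip sign back: reduced form of g is (-2,-2,-4)
reduced forms (-2, -2, -4) vs (-2, -2, -4) ⇒ equivalent

yes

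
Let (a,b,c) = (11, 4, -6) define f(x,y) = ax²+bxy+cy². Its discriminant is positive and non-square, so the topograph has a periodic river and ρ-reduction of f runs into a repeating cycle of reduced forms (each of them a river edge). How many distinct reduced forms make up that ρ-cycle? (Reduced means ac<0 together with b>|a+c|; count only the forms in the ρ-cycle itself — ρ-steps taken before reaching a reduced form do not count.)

D = 280, ⌊√D⌋ = 16
descent: ρ → (-6,8,9)  [lands on river]
river: ρ → (9,10,-5)
river: ρ → (-5,10,9)
river: ρ → (9,8,-6)
river: ρ → (-6,16,1)
river: ρ → (1,16,-6)
ρ-cycle length = 6 (tail of 1 descent step not counted)

6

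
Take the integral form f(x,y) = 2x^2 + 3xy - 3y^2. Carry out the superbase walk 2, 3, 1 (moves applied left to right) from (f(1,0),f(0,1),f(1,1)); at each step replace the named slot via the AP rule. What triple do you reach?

start (2,-3,2) = (f(1,0),f(0,1),f(1,1))
replace slot 2: 2·(2+2) − (-3) = 11 → (2,11,2)
replace slot 3: 2·(2+11) − 2 = 24 → (2,11,24)
replace slot 1: 2·(11+24) − 2 = 68 → (68,11,24)

68,11,24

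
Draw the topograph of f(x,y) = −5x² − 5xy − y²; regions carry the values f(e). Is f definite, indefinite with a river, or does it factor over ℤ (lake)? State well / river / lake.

D = b²−4ac = (-5)² − 4·(-5)·(-1) = 5
D > 0 non-square ⇒ indefinite ⇒ periodic river

river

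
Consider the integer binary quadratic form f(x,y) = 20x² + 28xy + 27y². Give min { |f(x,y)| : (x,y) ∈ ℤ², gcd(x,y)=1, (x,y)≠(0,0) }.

translate: b→-12 (≡28 mod 40), so (20,28,27)→(20,-12,19)
flip: (20,-12,19)→(19,12,20)
reduced (well bottom): (19,12,20) with a≤c, −a<b≤a
well minimum = a = 19

19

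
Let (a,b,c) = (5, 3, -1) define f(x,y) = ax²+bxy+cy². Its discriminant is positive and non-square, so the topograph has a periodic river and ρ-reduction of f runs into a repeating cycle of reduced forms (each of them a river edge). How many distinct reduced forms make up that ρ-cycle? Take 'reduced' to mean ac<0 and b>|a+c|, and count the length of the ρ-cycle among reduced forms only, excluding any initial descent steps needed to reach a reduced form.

D = 29, ⌊√D⌋ = 5
descent: ρ → (-1,5,1)  [lands on river]
river: ρ → (1,5,-1)
ρ-cycle length = 2 (tail of 1 descent step not counted)

2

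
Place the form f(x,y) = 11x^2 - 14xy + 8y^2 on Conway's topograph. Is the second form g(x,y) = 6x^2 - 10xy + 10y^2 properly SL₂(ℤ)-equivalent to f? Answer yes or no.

D₁ = -156, D₂ = -140
discriminants differ ⇒ not SL₂(ℤ)-equivalent

no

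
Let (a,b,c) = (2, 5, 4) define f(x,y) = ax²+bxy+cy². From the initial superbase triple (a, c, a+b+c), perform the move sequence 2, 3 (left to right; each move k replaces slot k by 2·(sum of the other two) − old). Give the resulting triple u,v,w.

start (2,4,11) = (f(1,0),f(0,1),f(1,1))
replace slot 2: 2·(2+11) − 4 = 22 → (2,22,11)
replace slot 3: 2·(2+22) − 11 = 37 → (2,22,37)

2,22,37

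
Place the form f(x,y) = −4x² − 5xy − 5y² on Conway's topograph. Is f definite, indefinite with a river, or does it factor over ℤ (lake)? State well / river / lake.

D = b²−4ac = (-5)² − 4·(-4)·(-5) = -55
D < 0 ⇒ definite ⇒ every region one sign ⇒ single well

well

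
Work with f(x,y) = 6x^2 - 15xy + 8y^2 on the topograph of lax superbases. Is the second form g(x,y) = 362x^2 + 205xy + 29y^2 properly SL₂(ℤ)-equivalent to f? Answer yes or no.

D₁ = 33, D₂ = 33
river cycle of f (length 4): (-1, 5, 2), (2, 3, -3), (-3, 3, 2), (2, 5, -1)
river cycle of g (length 4): (-1, 5, 2), (2, 3, -3), (-3, 3, 2), (2, 5, -1)
cycles coincide ⇒ equivalent

yes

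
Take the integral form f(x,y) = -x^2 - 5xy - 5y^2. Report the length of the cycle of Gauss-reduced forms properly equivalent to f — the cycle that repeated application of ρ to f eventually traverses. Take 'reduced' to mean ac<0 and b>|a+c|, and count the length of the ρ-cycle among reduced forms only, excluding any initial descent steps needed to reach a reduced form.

D = 5, ⌊√D⌋ = 2
descent: ρ → (-5,5,-1)
descent: ρ → (-1,1,1)  [lands on river]
river: ρ → (1,1,-1)
ρ-cycle length = 2 (tail of 2 descent steps not counted)

2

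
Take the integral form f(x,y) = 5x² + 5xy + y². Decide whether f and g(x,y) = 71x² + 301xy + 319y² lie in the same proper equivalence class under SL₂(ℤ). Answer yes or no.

D₁ = 5, D₂ = 5
river cycle of f (length 2): (1, 1, -1), (-1, 1, 1)
river cycle of g (length 2): (1, 1, -1), (-1, 1, 1)
cycles coincide ⇒ equivalent

yes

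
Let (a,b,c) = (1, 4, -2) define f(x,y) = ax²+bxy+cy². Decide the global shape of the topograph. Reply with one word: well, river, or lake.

D = b²−4ac = 4² − 4·1·(-2) = 24
D > 0 non-square ⇒ indefinite ⇒ periodic river

river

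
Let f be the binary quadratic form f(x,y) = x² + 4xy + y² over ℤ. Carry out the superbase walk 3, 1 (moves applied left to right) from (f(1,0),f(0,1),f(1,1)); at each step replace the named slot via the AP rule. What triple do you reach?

start (1,1,6) = (f(1,0),f(0,1),f(1,1))
replace slot 3: 2·(1+1) − 6 = -2 → (1,1,-2)
replace slot 1: 2·(1+(-2)) − 1 = -3 → (-3,1,-2)

-3,1,-2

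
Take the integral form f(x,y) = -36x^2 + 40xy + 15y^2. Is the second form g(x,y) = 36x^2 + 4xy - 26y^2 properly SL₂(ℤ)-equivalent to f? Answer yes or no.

D₁ = 3760, D₂ = 3760
river cycle of f (length 10): (15, 50, -21), (-21, 34, 31), (31, 28, -24), (-24, 20, 35), (35, 50, -9), (-9, 58, 11), (11, 52, -24), (-24, 44, 19), (19, 32, -36), (-36, 40, 15)
river cycle of g (length 4): (-26, 48, 14), (14, 36, -44), (-44, 52, 6), (6, 56, -26)
cycles differ ⇒ inequivalent

no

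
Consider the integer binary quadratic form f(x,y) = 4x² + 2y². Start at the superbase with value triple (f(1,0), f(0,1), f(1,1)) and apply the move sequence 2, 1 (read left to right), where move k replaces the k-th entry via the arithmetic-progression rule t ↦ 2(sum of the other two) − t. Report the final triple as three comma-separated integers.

start (4,2,6) = (f(1,0),f(0,1),f(1,1))
replace slot 2: 2·(4+6) − 2 = 18 → (4,18,6)
replace slot 1: 2·(18+6) − 4 = 44 → (44,18,6)

44,18,6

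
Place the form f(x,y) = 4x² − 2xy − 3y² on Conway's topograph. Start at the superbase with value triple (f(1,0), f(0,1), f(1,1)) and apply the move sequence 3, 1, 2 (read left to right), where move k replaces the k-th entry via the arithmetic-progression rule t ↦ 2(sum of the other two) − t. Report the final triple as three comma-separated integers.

start (4,-3,-1) = (f(1,0),f(0,1),f(1,1))
replace slot 3: 2·(4+(-3)) − (-1) = 3 → (4,-3,3)
replace slot 1: 2·((-3)+3) − 4 = -4 → (-4,-3,3)
replace slot 2: 2·((-4)+3) − (-3) = 1 → (-4,1,3)

-4,1,3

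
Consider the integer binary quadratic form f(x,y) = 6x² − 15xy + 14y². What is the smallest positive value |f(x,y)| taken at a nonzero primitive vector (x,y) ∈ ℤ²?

translate: b→-3 (≡-15 mod 12), so (6,-15,14)→(6,-3,5)
flip: (6,-3,5)→(5,3,6)
reduced (well bottom): (5,3,6) with a≤c, −a<b≤a
well minimum = a = 5

5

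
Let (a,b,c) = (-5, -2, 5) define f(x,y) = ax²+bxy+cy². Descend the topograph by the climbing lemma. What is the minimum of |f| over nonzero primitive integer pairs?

descent: ρ → (5,2,-5)  [lands on river]
river: ρ → (-5,8,2)
river: ρ → (2,8,-5)
river: ρ → (-5,2,5)
river: ρ → (5,8,-2)
river: ρ → (-2,8,5)
closes: descent 1, river 6
min |a| on river = 2

2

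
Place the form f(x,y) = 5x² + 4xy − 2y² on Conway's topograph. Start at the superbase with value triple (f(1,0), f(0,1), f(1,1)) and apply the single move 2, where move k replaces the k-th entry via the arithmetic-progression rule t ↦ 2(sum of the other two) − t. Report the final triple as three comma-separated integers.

start (5,-2,7) = (f(1,0),f(0,1),f(1,1))
replace slot 2: 2·(5+7) − (-2) = 26 → (5,26,7)

5,26,7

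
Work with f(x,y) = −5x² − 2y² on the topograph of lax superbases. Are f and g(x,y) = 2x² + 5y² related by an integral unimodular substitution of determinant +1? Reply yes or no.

D₁ = -40, D₂ = -40
f is negative-definite; reduce −f:
−f: flip: (5,0,2)→(2,0,5)
−f: reduced (well bottom): (2,0,5) with a≤c, −a<b≤a
flip sign back: reduced form of f is (-2,0,-5)
g: reduced (well bottom): (2,0,5) with a≤c, −a<b≤a
reduced forms (-2, 0, -5) vs (2, 0, 5) ⇒ inequivalent

no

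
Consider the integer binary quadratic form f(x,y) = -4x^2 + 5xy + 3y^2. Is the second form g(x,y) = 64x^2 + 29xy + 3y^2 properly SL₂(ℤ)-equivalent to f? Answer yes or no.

D₁ = 73, D₂ = 73
river cycle of f (length 18): (3, 7, -2), (-2, 5, 6), (6, 7, -1), (-1, 7, 6), (6, 5, -2), (-2, 7, 3), (3, 5, -4), (-4, 3, 4), (4, 5, -3), (-3, 7, 2), … (8 more)
river cycle of g (length 18): (3, 7, -2), (-2, 5, 6), (6, 7, -1), (-1, 7, 6), (6, 5, -2), (-2, 7, 3), (3, 5, -4), (-4, 3, 4), (4, 5, -3), (-3, 7, 2), … (8 more)
cycles coincide ⇒ equivalent

yes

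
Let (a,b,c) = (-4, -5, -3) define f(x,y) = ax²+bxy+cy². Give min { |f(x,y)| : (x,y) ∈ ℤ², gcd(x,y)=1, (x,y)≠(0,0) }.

translate: b→-3 (≡5 mod 8), so (4,5,3)→(4,-3,2)
flip: (4,-3,2)→(2,3,4)
translate: b→-1 (≡3 mod 4), so (2,3,4)→(2,-1,3)
reduced (well bottom): (2,-1,3) with a≤c, −a<b≤a
well minimum |f| = |-2| = 2 (negative-definite)

2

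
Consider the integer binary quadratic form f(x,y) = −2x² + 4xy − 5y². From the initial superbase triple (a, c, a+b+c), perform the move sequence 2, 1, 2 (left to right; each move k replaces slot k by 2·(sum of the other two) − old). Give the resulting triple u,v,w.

start (-2,-5,-3) = (f(1,0),f(0,1),f(1,1))
replace slot 2: 2·((-2)+(-3)) − (-5) = -5 → (-2,-5,-3)
replace slot 1: 2·((-5)+(-3)) − (-2) = -14 → (-14,-5,-3)
replace slot 2: 2·((-14)+(-3)) − (-5) = -29 → (-14,-29,-3)

-14,-29,-3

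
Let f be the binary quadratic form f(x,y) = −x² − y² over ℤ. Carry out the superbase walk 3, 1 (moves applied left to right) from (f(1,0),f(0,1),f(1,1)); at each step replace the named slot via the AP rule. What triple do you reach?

start (-1,-1,-2) = (f(1,0),f(0,1),f(1,1))
replace slot 3: 2·((-1)+(-1)) − (-2) = -2 → (-1,-1,-2)
replace slot 1: 2·((-1)+(-2)) − (-1) = -5 → (-5,-1,-2)

-5,-1,-2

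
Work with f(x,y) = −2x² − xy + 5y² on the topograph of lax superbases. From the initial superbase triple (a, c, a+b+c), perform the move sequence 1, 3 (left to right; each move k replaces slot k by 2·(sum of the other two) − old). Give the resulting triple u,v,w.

start (-2,5,2) = (f(1,0),f(0,1),f(1,1))
replace slot 1: 2·(5+2) − (-2) = 16 → (16,5,2)
replace slot 3: 2·(16+5) − 2 = 40 → (16,5,40)

16,5,40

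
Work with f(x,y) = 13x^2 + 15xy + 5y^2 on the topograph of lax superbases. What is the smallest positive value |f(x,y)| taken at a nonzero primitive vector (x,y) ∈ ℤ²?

translate: b→-11 (≡15 mod 26), so (13,15,5)→(13,-11,3)
flip: (13,-11,3)→(3,11,13)
translate: b→-1 (≡11 mod 6), so (3,11,13)→(3,-1,3)
flip: (3,-1,3)→(3,1,3)
reduced (well bottom): (3,1,3) with a≤c, −a<b≤a
well minimum = a = 3

3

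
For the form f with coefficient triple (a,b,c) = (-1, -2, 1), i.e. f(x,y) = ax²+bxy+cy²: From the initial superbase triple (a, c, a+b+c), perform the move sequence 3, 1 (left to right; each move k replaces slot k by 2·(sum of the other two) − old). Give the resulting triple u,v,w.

start (-1,1,-2) = (f(1,0),f(0,1),f(1,1))
replace slot 3: 2·((-1)+1) − (-2) = 2 → (-1,1,2)
replace slot 1: 2·(1+2) − (-1) = 7 → (7,1,2)

7,1,2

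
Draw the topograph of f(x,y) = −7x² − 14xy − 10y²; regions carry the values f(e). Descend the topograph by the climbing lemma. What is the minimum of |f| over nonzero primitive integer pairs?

translate: b→0 (≡14 mod 14), so (7,14,10)→(7,0,3)
flip: (7,0,3)→(3,0,7)
reduced (well bottom): (3,0,7) with a≤c, −a<b≤a
well minimum |f| = |-3| = 3 (negative-definite)

3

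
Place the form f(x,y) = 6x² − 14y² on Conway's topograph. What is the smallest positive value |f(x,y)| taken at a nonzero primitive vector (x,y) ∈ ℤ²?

descent: ρ → (-14,0,6)
descent: ρ → (6,12,-8)  [lands on river]
river: ρ → (-8,4,10)
river: ρ → (10,16,-2)
river: ρ → (-2,16,10)
river: ρ → (10,4,-8)
river: ρ → (-8,12,6)
closes: descent 2, river 6
min |a| on river = 2

2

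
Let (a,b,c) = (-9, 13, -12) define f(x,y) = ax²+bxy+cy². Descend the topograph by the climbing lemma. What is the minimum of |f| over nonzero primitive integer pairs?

translate: b→5 (≡-13 mod 18), so (9,-13,12)→(9,5,8)
flip: (9,5,8)→(8,-5,9)
reduced (well bottom): (8,-5,9) with a≤c, −a<b≤a
well minimum |f| = |-8| = 8 (negative-definite)

8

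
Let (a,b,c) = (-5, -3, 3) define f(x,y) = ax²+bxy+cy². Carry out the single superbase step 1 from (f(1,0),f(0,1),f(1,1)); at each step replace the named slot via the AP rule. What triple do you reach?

start (-5,3,-5) = (f(1,0),f(0,1),f(1,1))
replace slot 1: 2·(3+(-5)) − (-5) = 1 → (1,3,-5)

1,3,-5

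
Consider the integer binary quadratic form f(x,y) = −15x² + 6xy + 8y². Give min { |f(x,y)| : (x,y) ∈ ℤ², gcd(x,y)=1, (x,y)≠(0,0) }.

descent: ρ → (8,10,-13)  [lands on river]
river: ρ → (-13,16,5)
river: ρ → (5,14,-16)
river: ρ → (-16,18,3)
river: ρ → (3,18,-16)
river: ρ → (-16,14,5)
river: ρ → (5,16,-13)
river: ρ → (-13,10,8)
river: ρ → (8,22,-1)
river: ρ → (-1,22,8)
closes: descent 1, river 10
min |a| on river = 1

1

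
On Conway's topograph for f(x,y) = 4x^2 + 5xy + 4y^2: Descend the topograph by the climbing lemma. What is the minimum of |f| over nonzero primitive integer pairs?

translate: b→-3 (≡5 mod 8), so (4,5,4)→(4,-3,3)
flip: (4,-3,3)→(3,3,4)
reduced (well bottom): (3,3,4) with a≤c, −a<b≤a
well minimum = a = 3

3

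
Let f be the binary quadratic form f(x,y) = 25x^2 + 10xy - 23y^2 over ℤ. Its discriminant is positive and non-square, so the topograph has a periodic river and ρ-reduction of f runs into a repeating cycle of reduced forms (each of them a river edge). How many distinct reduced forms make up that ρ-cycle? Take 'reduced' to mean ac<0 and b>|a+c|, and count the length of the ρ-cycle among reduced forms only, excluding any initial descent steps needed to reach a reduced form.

D = 2400, ⌊√D⌋ = 48
river: ρ → (-23,36,12)
river: ρ → (12,36,-23)
river: ρ → (-23,10,25)
river: ρ → (25,40,-8)
river: ρ → (-8,40,25)
river: ρ → (25,10,-23)
ρ-cycle length = 6 (tail of 0 descent steps not counted)

6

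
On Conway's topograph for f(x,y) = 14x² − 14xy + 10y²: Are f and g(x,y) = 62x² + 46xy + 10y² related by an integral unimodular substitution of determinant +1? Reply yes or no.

D₁ = -364, D₂ = -364
f: translate: b→14 (≡-14 mod 28), so (14,-14,10)→(14,14,10)
f: flip: (14,14,10)→(10,-14,14)
f: translate: b→6 (≡-14 mod 20), so (10,-14,14)→(10,6,10)
f: reduced (well bottom): (10,6,10) with a≤c, −a<b≤a
g: flip: (62,46,10)→(10,-46,62)
g: translate: b→-6 (≡-46 mod 20), so (10,-46,62)→(10,-6,10)
g: flip: (10,-6,10)→(10,6,10)
g: reduced (well bottom): (10,6,10) with a≤c, −a<b≤a
reduced forms (10, 6, 10) vs (10, 6, 10) ⇒ equivalent

yes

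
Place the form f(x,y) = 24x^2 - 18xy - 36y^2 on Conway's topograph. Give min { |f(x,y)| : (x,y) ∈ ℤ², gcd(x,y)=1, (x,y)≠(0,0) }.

descent: ρ → (-36,18,24)  [lands on river]
river: ρ → (24,30,-30)
river: ρ → (-30,30,24)
river: ρ → (24,18,-36)
river: ρ → (-36,54,6)
river: ρ → (6,54,-36)
closes: descent 1, river 6
min |a| on river = 6

6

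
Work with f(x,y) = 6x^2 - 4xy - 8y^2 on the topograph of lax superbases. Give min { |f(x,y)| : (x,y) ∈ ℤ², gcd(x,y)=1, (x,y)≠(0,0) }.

descent: ρ → (-8,4,6)  [lands on river]
river: ρ → (6,8,-6)
river: ρ → (-6,4,8)
river: ρ → (8,12,-2)
river: ρ → (-2,12,8)
river: ρ → (8,4,-6)
river: ρ → (-6,8,6)
river: ρ → (6,4,-8)
river: ρ → (-8,12,2)
river: ρ → (2,12,-8)
closes: descent 1, river 10
min |a| on river = 2

2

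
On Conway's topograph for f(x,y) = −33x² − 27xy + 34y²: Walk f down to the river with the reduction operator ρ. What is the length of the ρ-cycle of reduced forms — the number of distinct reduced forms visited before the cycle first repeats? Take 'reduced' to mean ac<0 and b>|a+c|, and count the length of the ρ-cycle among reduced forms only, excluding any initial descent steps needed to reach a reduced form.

D = 5217, ⌊√D⌋ = 72
descent: ρ → (34,27,-33)  [lands on river]
river: ρ → (-33,39,28)
river: ρ → (28,17,-44)
river: ρ → (-44,71,1)
river: ρ → (1,71,-44)
river: ρ → (-44,17,28)
river: ρ → (28,39,-33)
river: ρ → (-33,27,34)
river: ρ → (34,41,-26)
river: ρ → (-26,63,12)
river: ρ → (12,57,-41)
river: ρ → (-41,25,28)
river: ρ → (28,31,-38)
river: ρ → (-38,45,21)
river: ρ → (21,39,-44)
river: ρ → (-44,49,16)
river: ρ → (16,47,-47)
river: ρ → (-47,47,16)
river: ρ → (16,49,-44)
river: ρ → (-44,39,21)
river: ρ → (21,45,-38)
river: ρ → (-38,31,28)
river: ρ → (28,25,-41)
river: ρ → (-41,57,12)
river: ρ → (12,63,-26)
river: ρ → (-26,41,34)
ρ-cycle length = 26 (tail of 1 descent step not counted)

26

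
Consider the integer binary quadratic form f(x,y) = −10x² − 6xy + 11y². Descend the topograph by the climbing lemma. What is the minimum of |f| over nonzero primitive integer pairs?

descent: ρ → (11,6,-10)  [lands on river]
river: ρ → (-10,14,7)
river: ρ → (7,14,-10)
river: ρ → (-10,6,11)
river: ρ → (11,16,-5)
river: ρ → (-5,14,14)
river: ρ → (14,14,-5)
river: ρ → (-5,16,11)
closes: descent 1, river 8
min |a| on river = 5

5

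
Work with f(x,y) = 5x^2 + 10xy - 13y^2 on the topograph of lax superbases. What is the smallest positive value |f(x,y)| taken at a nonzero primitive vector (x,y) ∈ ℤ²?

river: ρ → (-13,16,2)
river: ρ → (2,16,-13)
river: ρ → (-13,10,5)
river: ρ → (5,10,-13)
closes: descent 0, river 4
min |a| on river = 2

2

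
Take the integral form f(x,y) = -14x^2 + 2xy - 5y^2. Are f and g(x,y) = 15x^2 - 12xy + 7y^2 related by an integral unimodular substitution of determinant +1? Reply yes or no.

D₁ = -276, D₂ = -276
f is negative-definite; reduce −f:
−f: flip: (14,-2,5)→(5,2,14)
−f: reduced (well bottom): (5,2,14) with a≤c, −a<b≤a
flip sign back: reduced form of f is (-5,-2,-14)
g: flip: (15,-12,7)→(7,12,15)
g: translate: b→-2 (≡12 mod 14), so (7,12,15)→(7,-2,10)
g: reduced (well bottom): (7,-2,10) with a≤c, −a<b≤a
reduced forms (-5, -2, -14) vs (7, -2, 10) ⇒ inequivalent

no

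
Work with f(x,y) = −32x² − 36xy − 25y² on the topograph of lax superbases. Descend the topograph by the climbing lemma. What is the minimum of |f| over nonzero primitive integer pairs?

translate: b→-28 (≡36 mod 64), so (32,36,25)→(32,-28,21)
flip: (32,-28,21)→(21,28,32)
translate: b→-14 (≡28 mod 42), so (21,28,32)→(21,-14,25)
reduced (well bottom): (21,-14,25) with a≤c, −a<b≤a
well minimum |f| = |-21| = 21 (negative-definite)

21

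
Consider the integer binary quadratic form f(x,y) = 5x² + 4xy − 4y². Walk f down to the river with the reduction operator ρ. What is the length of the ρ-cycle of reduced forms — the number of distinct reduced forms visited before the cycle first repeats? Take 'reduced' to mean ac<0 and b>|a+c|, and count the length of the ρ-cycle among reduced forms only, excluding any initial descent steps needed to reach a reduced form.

D = 96, ⌊√D⌋ = 9
river: ρ → (-4,4,5)
river: ρ → (5,6,-3)
river: ρ → (-3,6,5)
river: ρ → (5,4,-4)
ρ-cycle length = 4 (tail of 0 descent steps not counted)

4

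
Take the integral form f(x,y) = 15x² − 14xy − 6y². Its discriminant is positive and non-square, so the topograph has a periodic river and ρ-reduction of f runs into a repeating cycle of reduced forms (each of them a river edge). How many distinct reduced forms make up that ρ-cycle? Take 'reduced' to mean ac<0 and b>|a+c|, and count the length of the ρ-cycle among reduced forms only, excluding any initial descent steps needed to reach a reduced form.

D = 556, ⌊√D⌋ = 23
descent: ρ → (-6,14,15)  [lands on river]
river: ρ → (15,16,-5)
river: ρ → (-5,14,18)
river: ρ → (18,22,-1)
river: ρ → (-1,22,18)
river: ρ → (18,14,-5)
river: ρ → (-5,16,15)
river: ρ → (15,14,-6)
river: ρ → (-6,22,3)
river: ρ → (3,20,-13)
river: ρ → (-13,6,10)
river: ρ → (10,14,-9)
river: ρ → (-9,22,2)
river: ρ → (2,22,-9)
river: ρ → (-9,14,10)
river: ρ → (10,6,-13)
river: ρ → (-13,20,3)
river: ρ → (3,22,-6)
ρ-cycle length = 18 (tail of 1 descent step not counted)

18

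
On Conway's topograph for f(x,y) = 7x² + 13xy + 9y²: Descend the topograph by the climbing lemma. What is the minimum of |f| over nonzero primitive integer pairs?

translate: b→-1 (≡13 mod 14), so (7,13,9)→(7,-1,3)
flip: (7,-1,3)→(3,1,7)
reduced (well bottom): (3,1,7) with a≤c, −a<b≤a
well minimum = a = 3

3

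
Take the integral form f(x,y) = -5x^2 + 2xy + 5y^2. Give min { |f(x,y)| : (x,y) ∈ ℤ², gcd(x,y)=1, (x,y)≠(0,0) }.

river: ρ → (5,8,-2)
river: ρ → (-2,8,5)
river: ρ → (5,2,-5)
river: ρ → (-5,8,2)
river: ρ → (2,8,-5)
river: ρ → (-5,2,5)
closes: descent 0, river 6
min |a| on river = 2

2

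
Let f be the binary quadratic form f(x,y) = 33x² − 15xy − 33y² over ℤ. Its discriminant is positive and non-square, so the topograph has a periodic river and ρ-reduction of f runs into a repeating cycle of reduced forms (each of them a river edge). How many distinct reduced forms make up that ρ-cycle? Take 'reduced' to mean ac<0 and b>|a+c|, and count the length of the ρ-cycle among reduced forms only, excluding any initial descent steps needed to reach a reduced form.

D = 4581, ⌊√D⌋ = 67
descent: ρ → (-33,15,33)  [lands on river]
river: ρ → (33,51,-15)
river: ρ → (-15,39,51)
river: ρ → (51,63,-3)
river: ρ → (-3,63,51)
river: ρ → (51,39,-15)
river: ρ → (-15,51,33)
river: ρ → (33,15,-33)
river: ρ → (-33,51,15)
river: ρ → (15,39,-51)
river: ρ → (-51,63,3)
river: ρ → (3,63,-51)
river: ρ → (-51,39,15)
river: ρ → (15,51,-33)
ρ-cycle length = 14 (tail of 1 descent step not counted)

14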